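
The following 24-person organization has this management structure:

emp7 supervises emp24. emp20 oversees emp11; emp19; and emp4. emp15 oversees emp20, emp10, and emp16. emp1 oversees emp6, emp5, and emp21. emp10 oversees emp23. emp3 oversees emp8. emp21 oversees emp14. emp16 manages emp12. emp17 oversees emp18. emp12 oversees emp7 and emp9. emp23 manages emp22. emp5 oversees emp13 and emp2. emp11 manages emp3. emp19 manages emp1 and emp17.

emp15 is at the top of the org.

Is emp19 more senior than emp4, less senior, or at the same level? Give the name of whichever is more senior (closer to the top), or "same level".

same level

Both emp19 and emp4 are 2 levels below emp15.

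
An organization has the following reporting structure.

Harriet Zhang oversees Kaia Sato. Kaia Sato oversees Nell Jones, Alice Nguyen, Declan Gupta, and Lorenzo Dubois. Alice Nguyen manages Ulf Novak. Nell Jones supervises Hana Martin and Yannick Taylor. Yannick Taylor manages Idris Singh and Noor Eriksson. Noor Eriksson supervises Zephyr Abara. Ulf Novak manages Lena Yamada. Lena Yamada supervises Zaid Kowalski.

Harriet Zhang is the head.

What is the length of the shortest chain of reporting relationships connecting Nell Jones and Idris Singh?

2

Idris Singh is in Nell Jones's organization: the chain from Idris Singh up to Nell Jones is Idris Singh → Yannick Taylor → Nell Jones, which is 2 links.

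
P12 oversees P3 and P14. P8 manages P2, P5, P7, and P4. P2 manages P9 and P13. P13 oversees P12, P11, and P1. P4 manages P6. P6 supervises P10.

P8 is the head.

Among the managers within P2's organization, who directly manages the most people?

P13

Direct-report counts within P2's organization: P2 has 2; P13 has 3; P12 has 2. The largest is 3, held by P13.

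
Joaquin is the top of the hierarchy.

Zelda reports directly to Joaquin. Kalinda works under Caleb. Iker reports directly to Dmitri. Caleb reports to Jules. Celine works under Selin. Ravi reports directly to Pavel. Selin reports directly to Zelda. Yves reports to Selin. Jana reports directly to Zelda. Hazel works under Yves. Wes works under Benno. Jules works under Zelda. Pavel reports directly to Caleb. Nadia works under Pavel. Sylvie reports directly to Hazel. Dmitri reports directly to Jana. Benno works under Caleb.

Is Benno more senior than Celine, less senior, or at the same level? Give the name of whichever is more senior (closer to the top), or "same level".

Benno is 4 levels below Joaquin; Celine is 3. Celine is higher.

Celine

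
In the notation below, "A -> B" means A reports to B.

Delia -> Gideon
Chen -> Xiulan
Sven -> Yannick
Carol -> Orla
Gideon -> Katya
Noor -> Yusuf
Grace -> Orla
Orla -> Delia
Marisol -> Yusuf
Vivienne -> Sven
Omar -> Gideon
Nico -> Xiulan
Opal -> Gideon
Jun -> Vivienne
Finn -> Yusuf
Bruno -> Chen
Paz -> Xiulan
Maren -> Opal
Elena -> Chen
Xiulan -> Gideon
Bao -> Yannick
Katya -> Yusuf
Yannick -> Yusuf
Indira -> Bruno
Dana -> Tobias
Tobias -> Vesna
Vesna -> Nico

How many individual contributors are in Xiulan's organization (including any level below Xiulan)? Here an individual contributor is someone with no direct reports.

4

The people in Xiulan's organization with no one reporting to them are Paz, Elena, Indira, Dana. That is 4.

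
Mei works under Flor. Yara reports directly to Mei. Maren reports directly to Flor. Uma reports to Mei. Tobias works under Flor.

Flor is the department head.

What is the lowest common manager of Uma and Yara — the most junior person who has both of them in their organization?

Mei

Uma's chain of managers is Mei, Flor. Yara's chain of managers is Mei, Flor. The first manager that appears in both chains is Mei.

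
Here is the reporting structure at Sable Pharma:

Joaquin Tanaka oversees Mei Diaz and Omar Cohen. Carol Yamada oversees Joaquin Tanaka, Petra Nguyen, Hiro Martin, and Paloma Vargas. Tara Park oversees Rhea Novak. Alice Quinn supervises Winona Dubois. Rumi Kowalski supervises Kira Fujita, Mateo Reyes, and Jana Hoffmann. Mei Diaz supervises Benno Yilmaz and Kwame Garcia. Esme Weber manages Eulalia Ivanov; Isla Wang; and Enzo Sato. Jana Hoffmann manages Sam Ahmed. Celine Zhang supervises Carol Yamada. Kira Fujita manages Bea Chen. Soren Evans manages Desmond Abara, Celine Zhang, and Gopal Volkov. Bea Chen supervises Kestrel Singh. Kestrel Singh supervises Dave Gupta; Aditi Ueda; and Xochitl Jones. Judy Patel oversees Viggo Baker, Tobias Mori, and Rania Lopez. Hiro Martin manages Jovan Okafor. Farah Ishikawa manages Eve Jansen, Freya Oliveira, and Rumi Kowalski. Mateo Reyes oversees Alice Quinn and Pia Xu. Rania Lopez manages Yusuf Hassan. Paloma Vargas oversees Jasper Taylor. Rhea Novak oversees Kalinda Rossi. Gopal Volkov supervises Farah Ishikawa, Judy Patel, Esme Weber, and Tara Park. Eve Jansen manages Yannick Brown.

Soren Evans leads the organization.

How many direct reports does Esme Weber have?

3

Esme Weber directly manages Eulalia Ivanov, Isla Wang, Enzo Sato. That is 3 direct reports.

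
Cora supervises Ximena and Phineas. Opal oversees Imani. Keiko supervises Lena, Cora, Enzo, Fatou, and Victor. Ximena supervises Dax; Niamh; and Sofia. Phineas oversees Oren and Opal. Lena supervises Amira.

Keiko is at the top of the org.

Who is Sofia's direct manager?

Sofia reports directly to Ximena.

Ximena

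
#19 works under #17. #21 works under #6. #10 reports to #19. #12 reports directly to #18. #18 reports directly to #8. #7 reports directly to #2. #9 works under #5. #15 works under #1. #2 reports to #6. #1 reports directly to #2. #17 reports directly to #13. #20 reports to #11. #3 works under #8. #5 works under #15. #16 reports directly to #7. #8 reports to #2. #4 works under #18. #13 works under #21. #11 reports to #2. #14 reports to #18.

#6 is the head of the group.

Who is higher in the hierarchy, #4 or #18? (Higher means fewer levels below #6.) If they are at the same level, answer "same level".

#18

#4 is 4 levels below #6; #18 is 3. #18 is higher.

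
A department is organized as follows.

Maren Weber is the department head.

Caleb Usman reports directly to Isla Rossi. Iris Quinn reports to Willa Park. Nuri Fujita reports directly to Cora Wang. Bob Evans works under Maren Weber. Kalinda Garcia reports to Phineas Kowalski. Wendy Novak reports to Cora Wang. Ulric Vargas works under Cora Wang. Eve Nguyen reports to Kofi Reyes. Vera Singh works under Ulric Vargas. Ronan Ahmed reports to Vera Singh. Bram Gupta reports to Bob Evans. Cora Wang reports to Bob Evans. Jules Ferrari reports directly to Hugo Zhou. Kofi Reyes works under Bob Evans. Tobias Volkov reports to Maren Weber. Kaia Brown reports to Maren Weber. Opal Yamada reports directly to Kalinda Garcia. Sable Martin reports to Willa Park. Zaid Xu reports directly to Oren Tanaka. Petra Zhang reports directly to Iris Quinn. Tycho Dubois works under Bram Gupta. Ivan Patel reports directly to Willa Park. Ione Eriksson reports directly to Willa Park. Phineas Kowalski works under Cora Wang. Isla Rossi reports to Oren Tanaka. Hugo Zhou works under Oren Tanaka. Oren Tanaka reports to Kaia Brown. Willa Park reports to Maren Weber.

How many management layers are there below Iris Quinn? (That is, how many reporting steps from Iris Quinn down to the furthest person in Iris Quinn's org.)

1

The longest chain under Iris Quinn runs Iris Quinn → Petra Zhang, which is 1 level below Iris Quinn.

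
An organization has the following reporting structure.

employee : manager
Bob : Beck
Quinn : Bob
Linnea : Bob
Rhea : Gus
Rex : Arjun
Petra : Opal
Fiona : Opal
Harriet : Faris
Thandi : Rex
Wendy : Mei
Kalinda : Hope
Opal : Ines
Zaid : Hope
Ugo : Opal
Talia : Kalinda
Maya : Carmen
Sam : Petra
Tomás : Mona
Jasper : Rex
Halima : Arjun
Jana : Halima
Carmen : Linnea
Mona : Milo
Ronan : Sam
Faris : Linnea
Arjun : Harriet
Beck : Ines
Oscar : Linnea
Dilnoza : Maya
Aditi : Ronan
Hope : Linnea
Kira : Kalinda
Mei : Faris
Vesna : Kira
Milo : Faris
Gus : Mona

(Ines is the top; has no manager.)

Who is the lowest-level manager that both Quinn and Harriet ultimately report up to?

Bob

Quinn's chain of managers is Bob, Beck, Ines. Harriet's chain of managers is Faris, Linnea, Bob, Beck, Ines. The first manager that appears in both chains is Bob.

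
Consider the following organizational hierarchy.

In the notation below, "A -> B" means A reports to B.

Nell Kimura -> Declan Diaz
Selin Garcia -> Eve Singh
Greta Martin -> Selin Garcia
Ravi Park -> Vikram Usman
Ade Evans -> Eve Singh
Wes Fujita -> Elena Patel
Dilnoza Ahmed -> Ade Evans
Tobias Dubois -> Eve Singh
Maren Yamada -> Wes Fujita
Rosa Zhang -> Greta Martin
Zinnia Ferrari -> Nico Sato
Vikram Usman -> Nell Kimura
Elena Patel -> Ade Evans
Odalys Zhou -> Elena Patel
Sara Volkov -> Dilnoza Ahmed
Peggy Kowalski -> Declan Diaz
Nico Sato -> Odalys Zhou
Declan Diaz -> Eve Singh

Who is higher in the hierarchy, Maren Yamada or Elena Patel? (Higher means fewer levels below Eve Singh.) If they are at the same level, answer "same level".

Elena Patel

Maren Yamada is 4 levels below Eve Singh; Elena Patel is 2. Elena Patel is higher.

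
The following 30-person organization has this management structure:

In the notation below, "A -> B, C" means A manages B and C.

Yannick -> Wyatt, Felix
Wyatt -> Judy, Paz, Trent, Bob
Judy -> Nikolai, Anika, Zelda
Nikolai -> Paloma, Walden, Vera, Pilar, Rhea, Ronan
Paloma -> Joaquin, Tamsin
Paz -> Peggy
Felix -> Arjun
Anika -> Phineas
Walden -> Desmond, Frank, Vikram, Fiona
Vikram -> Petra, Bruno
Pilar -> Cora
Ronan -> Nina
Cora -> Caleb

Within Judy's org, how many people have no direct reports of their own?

The people in Judy's organization with no one reporting to them are Zelda, Phineas, Nina, Rhea, Caleb, Vera, Fiona, Bruno, Petra, Frank, Desmond, Tamsin, Joaquin. That is 13.

13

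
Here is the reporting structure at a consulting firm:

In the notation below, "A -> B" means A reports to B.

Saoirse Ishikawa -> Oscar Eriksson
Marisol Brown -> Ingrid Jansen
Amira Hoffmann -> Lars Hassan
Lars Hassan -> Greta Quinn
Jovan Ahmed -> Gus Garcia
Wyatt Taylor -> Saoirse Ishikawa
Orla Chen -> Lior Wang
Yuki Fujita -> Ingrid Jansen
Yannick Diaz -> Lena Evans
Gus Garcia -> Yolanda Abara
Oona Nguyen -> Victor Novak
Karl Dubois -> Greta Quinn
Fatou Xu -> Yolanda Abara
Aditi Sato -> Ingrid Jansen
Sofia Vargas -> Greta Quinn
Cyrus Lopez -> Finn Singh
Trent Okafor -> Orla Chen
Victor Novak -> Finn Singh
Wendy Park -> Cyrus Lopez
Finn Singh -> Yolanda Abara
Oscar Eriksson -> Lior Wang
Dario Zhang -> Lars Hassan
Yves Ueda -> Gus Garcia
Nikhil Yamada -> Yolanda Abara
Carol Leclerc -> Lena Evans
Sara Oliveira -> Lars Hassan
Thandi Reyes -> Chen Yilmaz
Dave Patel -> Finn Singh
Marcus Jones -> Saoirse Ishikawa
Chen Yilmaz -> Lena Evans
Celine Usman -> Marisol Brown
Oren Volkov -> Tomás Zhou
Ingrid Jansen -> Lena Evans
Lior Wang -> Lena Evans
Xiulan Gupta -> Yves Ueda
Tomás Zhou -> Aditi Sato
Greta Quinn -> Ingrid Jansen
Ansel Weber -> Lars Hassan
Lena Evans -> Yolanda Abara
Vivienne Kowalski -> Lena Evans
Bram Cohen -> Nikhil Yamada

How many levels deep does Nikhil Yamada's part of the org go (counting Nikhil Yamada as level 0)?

1

The longest chain under Nikhil Yamada runs Nikhil Yamada → Bram Cohen, which is 1 level below Nikhil Yamada.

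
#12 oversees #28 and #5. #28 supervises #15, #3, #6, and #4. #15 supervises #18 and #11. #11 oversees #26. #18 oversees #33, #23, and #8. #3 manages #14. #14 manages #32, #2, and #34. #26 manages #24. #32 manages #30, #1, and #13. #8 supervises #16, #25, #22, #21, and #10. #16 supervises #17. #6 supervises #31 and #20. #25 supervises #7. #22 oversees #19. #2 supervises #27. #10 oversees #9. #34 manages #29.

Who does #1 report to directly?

#32

#1 reports directly to #32.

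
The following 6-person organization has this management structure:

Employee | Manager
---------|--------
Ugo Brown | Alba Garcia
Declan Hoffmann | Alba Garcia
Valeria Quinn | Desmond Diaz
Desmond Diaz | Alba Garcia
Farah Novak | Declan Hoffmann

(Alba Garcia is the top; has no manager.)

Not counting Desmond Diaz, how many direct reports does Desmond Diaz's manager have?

Desmond Diaz reports to Alba Garcia. Alba Garcia's other direct reports are Declan Hoffmann, Ugo Brown — 2 peers.

2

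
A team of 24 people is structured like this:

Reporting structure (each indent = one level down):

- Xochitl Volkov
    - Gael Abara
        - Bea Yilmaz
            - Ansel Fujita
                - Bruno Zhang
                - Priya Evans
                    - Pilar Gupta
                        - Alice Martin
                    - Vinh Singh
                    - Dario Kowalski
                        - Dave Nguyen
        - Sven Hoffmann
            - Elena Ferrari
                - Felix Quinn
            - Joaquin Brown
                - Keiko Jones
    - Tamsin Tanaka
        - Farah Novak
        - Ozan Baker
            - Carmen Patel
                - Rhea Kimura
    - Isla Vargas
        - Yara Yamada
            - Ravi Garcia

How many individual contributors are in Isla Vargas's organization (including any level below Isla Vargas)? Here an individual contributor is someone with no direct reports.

1

The only person in Isla Vargas's organization with no one reporting to them is Ravi Garcia. That is 1.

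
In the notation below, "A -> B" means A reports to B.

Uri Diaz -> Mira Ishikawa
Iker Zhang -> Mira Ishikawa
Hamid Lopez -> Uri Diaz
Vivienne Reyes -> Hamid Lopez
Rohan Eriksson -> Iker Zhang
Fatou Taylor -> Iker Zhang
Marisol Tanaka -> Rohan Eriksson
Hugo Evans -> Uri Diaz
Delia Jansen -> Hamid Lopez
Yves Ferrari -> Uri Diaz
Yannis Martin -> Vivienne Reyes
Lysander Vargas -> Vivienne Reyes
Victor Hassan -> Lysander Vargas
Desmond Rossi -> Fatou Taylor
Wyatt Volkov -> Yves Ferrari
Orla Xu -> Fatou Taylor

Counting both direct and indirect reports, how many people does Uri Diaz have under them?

Uri Diaz directly manages Hamid Lopez, Hugo Evans, Yves Ferrari. Under Hamid Lopez: Delia Jansen, Vivienne Reyes, Lysander Vargas, Victor Hassan, Yannis Martin (5). Hugo Evans has no reports. Under Yves Ferrari: Wyatt Volkov (1). So Uri Diaz's organization is 3 direct reports plus everyone under them: 6 + 1 + 2 = 9.

9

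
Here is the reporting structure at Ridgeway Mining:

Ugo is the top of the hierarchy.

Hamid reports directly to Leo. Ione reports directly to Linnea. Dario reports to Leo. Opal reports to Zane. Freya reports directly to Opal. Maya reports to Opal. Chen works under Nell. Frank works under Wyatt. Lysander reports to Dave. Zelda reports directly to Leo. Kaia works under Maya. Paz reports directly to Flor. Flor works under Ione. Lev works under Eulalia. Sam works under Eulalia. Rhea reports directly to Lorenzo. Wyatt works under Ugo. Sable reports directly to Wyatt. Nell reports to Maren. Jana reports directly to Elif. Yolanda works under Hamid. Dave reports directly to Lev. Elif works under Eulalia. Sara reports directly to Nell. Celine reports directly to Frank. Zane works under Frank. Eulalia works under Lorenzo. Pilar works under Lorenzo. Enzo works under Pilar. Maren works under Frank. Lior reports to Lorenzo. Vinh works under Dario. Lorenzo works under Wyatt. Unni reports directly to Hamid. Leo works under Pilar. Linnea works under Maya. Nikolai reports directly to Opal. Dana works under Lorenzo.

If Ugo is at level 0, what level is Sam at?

Chain from Sam up to Ugo: Sam → Eulalia → Lorenzo → Wyatt → Ugo. That is 4 steps up, so Sam is 4 levels below Ugo.

4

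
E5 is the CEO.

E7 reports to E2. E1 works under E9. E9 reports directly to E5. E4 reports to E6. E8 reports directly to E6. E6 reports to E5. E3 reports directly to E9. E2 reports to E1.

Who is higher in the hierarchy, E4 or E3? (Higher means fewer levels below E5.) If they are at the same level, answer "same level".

same level

Both E4 and E3 are 2 levels below E5.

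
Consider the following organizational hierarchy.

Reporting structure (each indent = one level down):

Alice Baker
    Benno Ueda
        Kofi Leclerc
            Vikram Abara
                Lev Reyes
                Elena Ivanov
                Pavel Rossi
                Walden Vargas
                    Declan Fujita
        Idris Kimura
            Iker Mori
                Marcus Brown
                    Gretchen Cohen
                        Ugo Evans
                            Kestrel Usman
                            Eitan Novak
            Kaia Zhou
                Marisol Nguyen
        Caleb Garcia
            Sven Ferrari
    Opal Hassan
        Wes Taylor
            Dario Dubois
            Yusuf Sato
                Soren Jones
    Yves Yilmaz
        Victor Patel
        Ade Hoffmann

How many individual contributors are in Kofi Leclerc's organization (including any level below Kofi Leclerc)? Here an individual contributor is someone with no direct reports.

The people in Kofi Leclerc's organization with no one reporting to them are Declan Fujita, Pavel Rossi, Elena Ivanov, Lev Reyes. That is 4.

4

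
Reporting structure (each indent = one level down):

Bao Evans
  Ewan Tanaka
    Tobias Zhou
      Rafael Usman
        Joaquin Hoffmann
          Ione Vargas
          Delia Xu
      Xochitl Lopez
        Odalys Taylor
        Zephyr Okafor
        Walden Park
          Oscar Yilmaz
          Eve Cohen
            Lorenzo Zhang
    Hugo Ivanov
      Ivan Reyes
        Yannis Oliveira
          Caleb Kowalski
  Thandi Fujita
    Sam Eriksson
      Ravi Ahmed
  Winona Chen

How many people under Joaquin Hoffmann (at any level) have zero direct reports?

The people in Joaquin Hoffmann's organization with no one reporting to them are Delia Xu, Ione Vargas. That is 2.

2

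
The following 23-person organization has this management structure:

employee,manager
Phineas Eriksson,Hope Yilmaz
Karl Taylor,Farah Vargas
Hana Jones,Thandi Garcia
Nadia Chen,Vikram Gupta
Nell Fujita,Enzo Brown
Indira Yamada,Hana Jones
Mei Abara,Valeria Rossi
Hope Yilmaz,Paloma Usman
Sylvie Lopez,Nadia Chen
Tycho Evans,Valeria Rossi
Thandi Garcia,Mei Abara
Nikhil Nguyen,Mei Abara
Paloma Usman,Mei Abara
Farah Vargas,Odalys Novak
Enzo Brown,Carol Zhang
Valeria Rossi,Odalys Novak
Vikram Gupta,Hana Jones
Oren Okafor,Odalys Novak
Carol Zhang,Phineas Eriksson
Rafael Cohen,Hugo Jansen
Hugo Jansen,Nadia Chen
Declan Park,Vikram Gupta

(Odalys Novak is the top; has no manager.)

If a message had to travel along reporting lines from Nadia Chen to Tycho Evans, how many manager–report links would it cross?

6

Nadia Chen is 5 levels below Valeria Rossi, and Tycho Evans is 1 level below Valeria Rossi (their lowest common manager). The shortest path runs up from Nadia Chen to Valeria Rossi and back down to Tycho Evans: 5 + 1 = 6 links.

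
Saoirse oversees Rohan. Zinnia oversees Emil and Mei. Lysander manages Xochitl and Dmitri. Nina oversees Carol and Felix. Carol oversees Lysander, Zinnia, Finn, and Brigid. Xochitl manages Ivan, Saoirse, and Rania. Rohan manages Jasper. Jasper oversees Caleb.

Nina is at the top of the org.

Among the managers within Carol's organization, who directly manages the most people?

Direct-report counts within Carol's organization: Carol has 4; Zinnia has 2; Lysander has 2; Xochitl has 3; Saoirse has 1; Rohan has 1; Jasper has 1. The largest is 4, held by Carol.

Carol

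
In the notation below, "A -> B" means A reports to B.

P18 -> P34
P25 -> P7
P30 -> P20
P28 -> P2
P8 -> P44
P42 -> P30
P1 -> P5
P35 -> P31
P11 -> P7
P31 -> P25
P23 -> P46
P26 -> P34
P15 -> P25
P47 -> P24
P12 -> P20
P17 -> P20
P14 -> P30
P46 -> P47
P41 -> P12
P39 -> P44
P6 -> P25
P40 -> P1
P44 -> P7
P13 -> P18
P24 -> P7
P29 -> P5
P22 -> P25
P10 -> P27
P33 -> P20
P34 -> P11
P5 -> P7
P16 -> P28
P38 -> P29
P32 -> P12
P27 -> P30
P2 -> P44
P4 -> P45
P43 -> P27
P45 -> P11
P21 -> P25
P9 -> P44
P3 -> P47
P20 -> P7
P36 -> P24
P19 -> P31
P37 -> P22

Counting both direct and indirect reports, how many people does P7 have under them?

46

P7 directly manages P44, P5, P20, P24, P25, P11. Under P44: P9, P8, P39, P2, P28, P16 (6). Under P5: P1, P40, P29, P38 (4). Under P20: P17, P33, P12, P41, P32, P30, P14, P42, P27, P43, P10 (11). Under P24: P47, P46, P23, P3, P36 (5). Under P25: P15, P21, P22, P37, P6, P31, P19, P35 (8). Under P11: P45, P4, P34, P26, P18, P13 (6). So P7's organization is 6 direct reports plus everyone under them: 7 + 5 + 12 + 6 + 9 + 7 = 46.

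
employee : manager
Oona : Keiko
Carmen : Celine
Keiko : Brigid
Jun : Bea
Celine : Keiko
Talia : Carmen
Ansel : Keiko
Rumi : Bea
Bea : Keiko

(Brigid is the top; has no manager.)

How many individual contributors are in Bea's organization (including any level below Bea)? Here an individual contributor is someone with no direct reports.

2

The people in Bea's organization with no one reporting to them are Jun, Rumi. That is 2.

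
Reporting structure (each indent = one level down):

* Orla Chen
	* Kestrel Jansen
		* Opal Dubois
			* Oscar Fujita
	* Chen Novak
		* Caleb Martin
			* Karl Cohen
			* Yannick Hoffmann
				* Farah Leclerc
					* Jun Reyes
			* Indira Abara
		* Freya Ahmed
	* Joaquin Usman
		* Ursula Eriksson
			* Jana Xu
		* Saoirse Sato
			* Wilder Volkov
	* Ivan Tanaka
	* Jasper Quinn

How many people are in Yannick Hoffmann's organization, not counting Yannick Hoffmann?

Yannick Hoffmann directly manages Farah Leclerc. Under Farah Leclerc: Jun Reyes (1). That's 2 in total.

2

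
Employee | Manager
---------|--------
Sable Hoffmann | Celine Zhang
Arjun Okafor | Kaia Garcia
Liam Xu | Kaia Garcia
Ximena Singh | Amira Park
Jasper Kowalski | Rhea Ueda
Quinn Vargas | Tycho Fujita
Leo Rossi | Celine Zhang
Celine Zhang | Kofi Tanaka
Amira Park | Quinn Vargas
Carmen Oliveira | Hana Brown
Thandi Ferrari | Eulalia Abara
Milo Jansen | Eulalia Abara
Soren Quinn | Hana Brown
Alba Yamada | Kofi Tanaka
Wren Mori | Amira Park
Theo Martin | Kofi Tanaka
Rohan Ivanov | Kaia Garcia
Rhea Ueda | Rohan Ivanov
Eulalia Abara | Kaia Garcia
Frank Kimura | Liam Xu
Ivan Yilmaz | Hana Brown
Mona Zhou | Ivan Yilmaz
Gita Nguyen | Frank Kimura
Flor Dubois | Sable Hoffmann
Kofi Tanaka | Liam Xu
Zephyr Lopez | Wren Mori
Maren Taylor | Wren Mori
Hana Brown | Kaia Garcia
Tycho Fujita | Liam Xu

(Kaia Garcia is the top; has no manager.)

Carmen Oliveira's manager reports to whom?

Kaia Garcia

Carmen Oliveira reports to Hana Brown, and Hana Brown reports to Kaia Garcia. So Carmen Oliveira's skip-level manager is Kaia Garcia.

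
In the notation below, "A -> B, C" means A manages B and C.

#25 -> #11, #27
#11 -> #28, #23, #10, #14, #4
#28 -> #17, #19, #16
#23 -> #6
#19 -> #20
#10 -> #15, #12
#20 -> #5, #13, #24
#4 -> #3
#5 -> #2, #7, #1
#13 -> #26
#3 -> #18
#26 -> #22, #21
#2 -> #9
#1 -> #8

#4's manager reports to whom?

#25

#4 reports to #11, and #11 reports to #25. So #4's skip-level manager is #25.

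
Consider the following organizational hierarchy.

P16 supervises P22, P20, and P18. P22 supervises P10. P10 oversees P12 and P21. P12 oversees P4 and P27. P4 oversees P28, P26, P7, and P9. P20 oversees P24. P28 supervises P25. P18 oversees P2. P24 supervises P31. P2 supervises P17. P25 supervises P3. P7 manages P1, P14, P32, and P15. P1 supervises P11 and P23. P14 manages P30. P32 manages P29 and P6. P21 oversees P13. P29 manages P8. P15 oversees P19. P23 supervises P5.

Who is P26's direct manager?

P4

P26 reports directly to P4.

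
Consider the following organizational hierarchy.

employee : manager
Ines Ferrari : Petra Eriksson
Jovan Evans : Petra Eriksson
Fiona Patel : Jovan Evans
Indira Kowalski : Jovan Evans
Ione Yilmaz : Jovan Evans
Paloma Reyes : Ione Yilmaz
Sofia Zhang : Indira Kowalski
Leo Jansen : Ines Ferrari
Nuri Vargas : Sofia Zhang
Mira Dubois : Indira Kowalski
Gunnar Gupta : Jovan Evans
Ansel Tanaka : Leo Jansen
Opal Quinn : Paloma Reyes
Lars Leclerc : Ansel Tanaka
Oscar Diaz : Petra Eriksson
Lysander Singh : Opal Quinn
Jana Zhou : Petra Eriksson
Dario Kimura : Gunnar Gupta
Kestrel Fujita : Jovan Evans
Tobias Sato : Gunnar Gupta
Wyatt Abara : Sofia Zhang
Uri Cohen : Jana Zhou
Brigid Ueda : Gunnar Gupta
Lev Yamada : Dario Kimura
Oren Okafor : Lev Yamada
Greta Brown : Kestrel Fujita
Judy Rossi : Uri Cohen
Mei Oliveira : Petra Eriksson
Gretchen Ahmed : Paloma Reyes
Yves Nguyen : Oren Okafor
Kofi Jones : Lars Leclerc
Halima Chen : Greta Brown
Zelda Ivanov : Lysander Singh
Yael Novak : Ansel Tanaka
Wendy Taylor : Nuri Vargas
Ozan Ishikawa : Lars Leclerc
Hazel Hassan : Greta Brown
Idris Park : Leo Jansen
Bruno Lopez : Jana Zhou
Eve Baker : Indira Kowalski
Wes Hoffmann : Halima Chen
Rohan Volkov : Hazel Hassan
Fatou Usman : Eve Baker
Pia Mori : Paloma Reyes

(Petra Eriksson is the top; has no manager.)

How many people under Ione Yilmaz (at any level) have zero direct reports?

The people in Ione Yilmaz's organization with no one reporting to them are Pia Mori, Gretchen Ahmed, Zelda Ivanov. That is 3.

3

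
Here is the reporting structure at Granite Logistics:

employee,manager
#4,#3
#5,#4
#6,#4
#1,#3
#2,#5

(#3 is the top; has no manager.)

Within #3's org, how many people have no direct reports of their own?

The people in #3's organization with no one reporting to them are #1, #2, #6. That is 3.

3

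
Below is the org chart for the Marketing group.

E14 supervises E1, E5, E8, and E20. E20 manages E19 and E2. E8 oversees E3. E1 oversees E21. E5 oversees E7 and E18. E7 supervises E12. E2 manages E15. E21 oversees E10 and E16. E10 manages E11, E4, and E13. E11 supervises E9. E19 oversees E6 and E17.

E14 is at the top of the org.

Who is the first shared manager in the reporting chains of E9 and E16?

E9's chain of managers is E11, E10, E21, E1, E14. E16's chain of managers is E21, E1, E14. The first manager that appears in both chains is E21.

E21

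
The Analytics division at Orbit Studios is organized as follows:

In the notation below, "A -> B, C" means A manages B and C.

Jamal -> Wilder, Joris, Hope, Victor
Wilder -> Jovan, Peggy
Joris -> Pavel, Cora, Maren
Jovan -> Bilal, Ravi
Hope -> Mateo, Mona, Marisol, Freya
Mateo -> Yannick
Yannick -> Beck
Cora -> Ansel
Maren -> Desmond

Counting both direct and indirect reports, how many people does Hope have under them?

6

Hope directly manages Mateo, Mona, Marisol, Freya. Under Mateo: Yannick, Beck (2). Mona has no reports. Marisol has no reports. Freya has no reports. So Hope's organization is 4 direct reports plus everyone under them: 3 + 1 + 1 + 1 = 6.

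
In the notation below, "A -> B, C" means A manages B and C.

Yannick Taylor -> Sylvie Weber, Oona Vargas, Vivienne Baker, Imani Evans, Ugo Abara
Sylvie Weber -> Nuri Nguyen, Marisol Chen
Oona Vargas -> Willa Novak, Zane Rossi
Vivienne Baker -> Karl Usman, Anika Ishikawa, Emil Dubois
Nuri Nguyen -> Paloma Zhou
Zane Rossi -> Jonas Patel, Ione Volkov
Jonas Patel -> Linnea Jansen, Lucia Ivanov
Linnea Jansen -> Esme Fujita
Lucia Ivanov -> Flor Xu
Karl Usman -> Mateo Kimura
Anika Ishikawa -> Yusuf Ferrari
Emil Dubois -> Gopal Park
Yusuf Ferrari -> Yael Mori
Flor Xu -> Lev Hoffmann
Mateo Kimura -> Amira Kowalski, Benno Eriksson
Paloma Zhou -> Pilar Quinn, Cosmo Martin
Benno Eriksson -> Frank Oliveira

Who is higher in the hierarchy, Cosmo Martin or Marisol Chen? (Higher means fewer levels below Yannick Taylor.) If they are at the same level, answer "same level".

Cosmo Martin is 4 levels below Yannick Taylor; Marisol Chen is 2. Marisol Chen is higher.

Marisol Chen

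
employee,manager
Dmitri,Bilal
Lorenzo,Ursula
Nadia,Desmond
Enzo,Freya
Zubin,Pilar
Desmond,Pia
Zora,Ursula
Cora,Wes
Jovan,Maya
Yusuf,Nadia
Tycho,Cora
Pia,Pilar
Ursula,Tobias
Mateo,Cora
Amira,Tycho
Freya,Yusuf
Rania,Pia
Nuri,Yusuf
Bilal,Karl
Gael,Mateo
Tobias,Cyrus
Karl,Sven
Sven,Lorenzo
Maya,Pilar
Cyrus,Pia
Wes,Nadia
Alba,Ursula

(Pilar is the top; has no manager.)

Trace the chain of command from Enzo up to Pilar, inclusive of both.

Enzo reports to Freya. Freya reports to Yusuf. Yusuf reports to Nadia. Nadia reports to Desmond. Desmond reports to Pia. Pia reports to Pilar. Pilar is at the top.

Enzo -> Freya -> Yusuf -> Nadia -> Desmond -> Pia -> Pilar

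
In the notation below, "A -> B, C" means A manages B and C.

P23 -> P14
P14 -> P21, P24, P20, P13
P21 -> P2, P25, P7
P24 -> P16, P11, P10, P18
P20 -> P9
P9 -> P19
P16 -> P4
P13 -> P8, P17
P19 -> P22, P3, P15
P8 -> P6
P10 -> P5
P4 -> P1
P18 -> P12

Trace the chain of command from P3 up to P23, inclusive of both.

P3 reports to P19. P19 reports to P9. P9 reports to P20. P20 reports to P14. P14 reports to P23. P23 is at the top.

P3 -> P19 -> P9 -> P20 -> P14 -> P23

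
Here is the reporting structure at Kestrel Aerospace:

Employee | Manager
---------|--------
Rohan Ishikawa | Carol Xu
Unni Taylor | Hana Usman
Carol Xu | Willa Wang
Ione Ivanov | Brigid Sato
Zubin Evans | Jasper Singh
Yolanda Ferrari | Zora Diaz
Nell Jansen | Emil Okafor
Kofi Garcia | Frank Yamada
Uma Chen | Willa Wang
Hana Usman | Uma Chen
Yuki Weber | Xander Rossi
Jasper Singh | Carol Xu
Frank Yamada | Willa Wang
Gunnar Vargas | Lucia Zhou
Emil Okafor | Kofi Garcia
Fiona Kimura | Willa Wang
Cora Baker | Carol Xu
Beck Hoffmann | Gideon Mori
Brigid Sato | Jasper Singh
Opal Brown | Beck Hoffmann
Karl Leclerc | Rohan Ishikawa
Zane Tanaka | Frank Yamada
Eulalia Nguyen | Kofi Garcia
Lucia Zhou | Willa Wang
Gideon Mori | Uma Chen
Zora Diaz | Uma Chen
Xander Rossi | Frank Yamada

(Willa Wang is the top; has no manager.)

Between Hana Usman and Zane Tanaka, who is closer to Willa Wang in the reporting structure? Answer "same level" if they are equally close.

same level

Both Hana Usman and Zane Tanaka are 2 levels below Willa Wang.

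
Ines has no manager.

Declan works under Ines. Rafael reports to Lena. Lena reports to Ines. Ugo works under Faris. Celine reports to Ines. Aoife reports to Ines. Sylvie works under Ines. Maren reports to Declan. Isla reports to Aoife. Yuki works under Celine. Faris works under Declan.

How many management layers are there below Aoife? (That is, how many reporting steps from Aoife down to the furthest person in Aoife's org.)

The longest chain under Aoife runs Aoife → Isla, which is 1 level below Aoife.

1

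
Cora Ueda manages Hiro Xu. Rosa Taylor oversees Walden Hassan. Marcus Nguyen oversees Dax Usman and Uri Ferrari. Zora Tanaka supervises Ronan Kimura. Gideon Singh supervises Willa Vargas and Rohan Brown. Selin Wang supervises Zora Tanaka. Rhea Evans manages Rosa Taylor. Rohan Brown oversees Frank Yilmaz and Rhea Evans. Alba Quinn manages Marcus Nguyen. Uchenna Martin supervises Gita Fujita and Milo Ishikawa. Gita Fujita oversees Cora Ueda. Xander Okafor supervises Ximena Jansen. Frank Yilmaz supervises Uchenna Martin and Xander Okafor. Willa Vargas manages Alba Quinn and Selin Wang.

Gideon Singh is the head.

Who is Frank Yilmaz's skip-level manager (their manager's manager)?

Gideon Singh

Frank Yilmaz reports to Rohan Brown, and Rohan Brown reports to Gideon Singh. So Frank Yilmaz's skip-level manager is Gideon Singh.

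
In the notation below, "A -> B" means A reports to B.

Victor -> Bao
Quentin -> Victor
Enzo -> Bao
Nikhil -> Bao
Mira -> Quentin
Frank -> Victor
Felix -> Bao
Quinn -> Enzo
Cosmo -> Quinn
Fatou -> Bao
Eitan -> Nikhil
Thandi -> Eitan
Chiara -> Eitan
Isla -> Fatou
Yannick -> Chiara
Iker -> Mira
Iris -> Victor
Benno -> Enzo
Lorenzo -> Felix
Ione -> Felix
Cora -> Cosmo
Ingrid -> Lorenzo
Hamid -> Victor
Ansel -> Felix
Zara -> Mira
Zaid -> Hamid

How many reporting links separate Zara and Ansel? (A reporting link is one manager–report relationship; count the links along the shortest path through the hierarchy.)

Zara is 4 levels below Bao, and Ansel is 2 levels below Bao (their lowest common manager). The shortest path runs up from Zara to Bao and back down to Ansel: 4 + 2 = 6 links.

6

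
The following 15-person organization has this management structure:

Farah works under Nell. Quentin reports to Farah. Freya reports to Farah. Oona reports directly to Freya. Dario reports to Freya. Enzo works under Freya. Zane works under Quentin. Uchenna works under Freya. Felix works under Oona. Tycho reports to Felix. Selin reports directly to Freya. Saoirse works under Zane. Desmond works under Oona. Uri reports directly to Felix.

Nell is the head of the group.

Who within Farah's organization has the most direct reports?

Freya

Direct-report counts within Farah's organization: Farah has 2; Freya has 5; Oona has 2; Felix has 2; Quentin has 1; Zane has 1. The largest is 5, held by Freya.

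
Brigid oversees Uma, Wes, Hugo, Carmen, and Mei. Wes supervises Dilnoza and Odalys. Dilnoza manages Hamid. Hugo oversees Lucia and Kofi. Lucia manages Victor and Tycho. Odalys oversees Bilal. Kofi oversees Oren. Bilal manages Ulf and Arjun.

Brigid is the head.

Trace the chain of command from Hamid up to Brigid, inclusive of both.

Hamid reports to Dilnoza. Dilnoza reports to Wes. Wes reports to Brigid. Brigid is at the top.

Hamid -> Dilnoza -> Wes -> Brigid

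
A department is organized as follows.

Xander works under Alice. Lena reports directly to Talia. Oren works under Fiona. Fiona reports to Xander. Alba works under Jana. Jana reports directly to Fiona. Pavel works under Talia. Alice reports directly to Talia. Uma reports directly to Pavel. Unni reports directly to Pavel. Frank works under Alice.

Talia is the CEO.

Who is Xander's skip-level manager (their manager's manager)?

Xander reports to Alice, and Alice reports to Talia. So Xander's skip-level manager is Talia.

Talia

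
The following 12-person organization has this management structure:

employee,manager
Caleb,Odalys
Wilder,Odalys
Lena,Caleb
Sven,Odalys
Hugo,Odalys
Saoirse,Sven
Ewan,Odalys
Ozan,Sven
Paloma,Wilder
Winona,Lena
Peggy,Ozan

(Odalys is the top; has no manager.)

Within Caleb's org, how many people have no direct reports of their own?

1

The only person in Caleb's organization with no one reporting to them is Winona. That is 1.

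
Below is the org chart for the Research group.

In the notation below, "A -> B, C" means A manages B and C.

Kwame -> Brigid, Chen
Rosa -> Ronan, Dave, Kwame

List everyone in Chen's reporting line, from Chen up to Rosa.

Chen reports to Kwame. Kwame reports to Rosa. Rosa is at the top.

Chen -> Kwame -> Rosa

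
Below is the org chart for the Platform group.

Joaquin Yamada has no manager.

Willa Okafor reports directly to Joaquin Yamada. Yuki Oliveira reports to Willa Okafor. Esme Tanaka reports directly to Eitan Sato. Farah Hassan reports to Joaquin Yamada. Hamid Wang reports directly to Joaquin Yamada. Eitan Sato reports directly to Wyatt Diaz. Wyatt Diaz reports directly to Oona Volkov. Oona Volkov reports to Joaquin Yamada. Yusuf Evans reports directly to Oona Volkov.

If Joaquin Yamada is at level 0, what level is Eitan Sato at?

3

Chain from Eitan Sato up to Joaquin Yamada: Eitan Sato → Wyatt Diaz → Oona Volkov → Joaquin Yamada. That is 3 steps up, so Eitan Sato is 3 levels below Joaquin Yamada.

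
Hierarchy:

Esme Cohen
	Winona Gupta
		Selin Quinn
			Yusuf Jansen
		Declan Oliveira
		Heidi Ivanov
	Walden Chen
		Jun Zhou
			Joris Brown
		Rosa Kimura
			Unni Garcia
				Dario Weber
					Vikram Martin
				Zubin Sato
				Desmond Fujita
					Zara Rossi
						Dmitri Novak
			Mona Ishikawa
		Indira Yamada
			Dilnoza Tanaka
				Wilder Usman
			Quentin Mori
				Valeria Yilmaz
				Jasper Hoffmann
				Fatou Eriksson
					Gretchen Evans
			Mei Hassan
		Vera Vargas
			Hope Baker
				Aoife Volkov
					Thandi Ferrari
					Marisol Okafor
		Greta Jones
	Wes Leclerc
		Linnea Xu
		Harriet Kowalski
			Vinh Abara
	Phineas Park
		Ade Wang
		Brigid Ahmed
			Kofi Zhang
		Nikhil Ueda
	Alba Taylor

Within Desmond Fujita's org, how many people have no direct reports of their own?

1

The only person in Desmond Fujita's organization with no one reporting to them is Dmitri Novak. That is 1.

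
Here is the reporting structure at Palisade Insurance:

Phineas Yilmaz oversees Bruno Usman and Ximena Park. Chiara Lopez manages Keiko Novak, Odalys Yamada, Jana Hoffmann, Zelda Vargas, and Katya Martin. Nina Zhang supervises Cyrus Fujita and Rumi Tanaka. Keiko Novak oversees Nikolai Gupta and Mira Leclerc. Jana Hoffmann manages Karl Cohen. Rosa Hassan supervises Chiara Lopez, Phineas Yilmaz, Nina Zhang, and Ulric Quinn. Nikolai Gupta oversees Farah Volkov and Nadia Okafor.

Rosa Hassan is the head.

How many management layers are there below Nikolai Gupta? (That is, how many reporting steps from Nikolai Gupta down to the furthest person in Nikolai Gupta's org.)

The longest chain under Nikolai Gupta runs Nikolai Gupta → Nadia Okafor, which is 1 level below Nikolai Gupta.

1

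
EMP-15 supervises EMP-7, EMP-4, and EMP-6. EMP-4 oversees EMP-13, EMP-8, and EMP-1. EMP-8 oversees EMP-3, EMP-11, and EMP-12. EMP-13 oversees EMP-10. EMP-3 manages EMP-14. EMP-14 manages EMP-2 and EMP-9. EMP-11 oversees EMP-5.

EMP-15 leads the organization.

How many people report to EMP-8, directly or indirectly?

EMP-8 directly manages EMP-3, EMP-11, EMP-12. Under EMP-3: EMP-14, EMP-9, EMP-2 (3). Under EMP-11: EMP-5 (1). EMP-12 has no reports. So EMP-8's organization is 3 direct reports plus everyone under them: 4 + 2 + 1 = 7.

7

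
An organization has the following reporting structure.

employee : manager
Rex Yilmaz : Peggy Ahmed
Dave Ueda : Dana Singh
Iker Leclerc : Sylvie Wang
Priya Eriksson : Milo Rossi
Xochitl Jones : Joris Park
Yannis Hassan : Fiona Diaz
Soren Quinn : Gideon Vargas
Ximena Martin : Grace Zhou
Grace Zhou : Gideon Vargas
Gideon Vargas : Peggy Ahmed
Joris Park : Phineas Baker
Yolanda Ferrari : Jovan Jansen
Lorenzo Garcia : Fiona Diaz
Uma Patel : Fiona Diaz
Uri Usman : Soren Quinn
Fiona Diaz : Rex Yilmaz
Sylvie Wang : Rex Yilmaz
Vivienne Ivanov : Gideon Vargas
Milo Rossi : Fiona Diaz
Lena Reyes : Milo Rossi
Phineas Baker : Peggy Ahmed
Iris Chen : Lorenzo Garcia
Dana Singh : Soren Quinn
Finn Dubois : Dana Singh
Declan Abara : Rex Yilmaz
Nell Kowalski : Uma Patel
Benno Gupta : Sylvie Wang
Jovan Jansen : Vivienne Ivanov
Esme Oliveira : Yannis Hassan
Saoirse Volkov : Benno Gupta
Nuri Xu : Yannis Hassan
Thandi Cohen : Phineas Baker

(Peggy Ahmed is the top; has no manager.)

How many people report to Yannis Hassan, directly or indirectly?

2

Yannis Hassan directly manages Nuri Xu, Esme Oliveira. Nuri Xu has no reports. Esme Oliveira has no reports. So Yannis Hassan's organization is 2 direct reports plus everyone under them: 1 + 1 = 2.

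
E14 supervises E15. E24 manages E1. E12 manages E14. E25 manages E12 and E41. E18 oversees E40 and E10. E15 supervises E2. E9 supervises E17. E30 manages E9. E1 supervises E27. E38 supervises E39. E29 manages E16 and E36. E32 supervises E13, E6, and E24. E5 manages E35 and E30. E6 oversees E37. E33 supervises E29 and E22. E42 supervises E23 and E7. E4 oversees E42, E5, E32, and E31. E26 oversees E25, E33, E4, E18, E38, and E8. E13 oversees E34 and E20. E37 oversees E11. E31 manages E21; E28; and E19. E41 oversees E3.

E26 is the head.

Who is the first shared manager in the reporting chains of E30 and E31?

E30's chain of managers is E5, E4, E26. E31's chain of managers is E4, E26. The first manager that appears in both chains is E4.

E4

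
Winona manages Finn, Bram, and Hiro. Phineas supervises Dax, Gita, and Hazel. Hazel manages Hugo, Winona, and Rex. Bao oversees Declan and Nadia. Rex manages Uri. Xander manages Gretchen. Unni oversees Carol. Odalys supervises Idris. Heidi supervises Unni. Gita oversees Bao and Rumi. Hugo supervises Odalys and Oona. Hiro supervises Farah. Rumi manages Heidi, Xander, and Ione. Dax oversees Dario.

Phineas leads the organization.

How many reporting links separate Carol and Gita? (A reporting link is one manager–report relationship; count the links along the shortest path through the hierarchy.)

4

Carol is in Gita's organization: the chain from Carol up to Gita is Carol → Unni → Heidi → Rumi → Gita, which is 4 links.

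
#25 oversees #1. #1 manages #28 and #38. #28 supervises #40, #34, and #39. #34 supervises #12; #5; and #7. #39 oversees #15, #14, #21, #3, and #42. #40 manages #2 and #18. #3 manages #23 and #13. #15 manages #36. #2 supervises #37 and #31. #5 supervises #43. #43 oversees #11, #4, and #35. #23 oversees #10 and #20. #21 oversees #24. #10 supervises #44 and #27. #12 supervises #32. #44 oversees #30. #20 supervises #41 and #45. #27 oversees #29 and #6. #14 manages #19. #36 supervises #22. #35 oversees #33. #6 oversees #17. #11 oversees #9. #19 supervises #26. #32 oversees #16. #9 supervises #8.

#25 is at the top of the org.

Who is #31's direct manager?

#2

#31 reports directly to #2.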